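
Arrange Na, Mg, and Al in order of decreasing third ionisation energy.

Mg > Na > Al

The third ionization energy removes an electron from the +2 ion. For each element: Na²⁺ is already 1 electron into the core; Mg²⁺ is the bare [Ne] core; Al²⁺ still has 1 valence electron.
Breaking into a closed-shell core is much more expensive than removing a leftover valence electron — Na and Mg have the largest IE_3 here.
Approximate IE_3 values (kJ/mol): Na 6910, Mg 7733, Al 2745.
Overall IE_3 order: Al < Na < Mg.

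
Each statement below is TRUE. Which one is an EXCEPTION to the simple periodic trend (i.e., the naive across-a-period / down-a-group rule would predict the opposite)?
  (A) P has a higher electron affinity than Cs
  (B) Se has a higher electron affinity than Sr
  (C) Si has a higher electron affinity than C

The general trend: electron affinity increases across a period and decreases down a group.
(A) P (period 3, group 15) vs Cs (period 6, group 1): the stated order agrees with the simple trend.
(B) Se (period 4, group 16) vs Sr (period 5, group 2): the stated order agrees with the simple trend.
(C) Si (period 3, group 14) vs C (period 2, group 14): the stated order contradicts the simple trend.
The exception is (C): Si's larger, more diffuse 3p orbitals accept an added electron slightly more readily than C's compact 2p.

(C)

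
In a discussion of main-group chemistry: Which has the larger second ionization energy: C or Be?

C

The second ionization energy removes an electron from the +1 ion. For each element: C⁺ still has 3 valence electrons; Be⁺ still has 1 valence electron.
All are still removing valence electrons, so compare the +1 ions as you would atoms: IE_2 generally rises across a period (higher Z_eff) and falls down a group (larger shell), subject to the usual subshell exceptions.
Valence configurations: C⁺ [He]2s²2p¹, Be⁺ [He]2s¹.
Approximate IE_2 values (kJ/mol): C 2353, Be 1757.
Overall IE_2 order: Be < C.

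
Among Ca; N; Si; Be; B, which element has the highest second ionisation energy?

N

After 1 electron has been removed, what remains? Ca⁺ still has 1 valence electron; N⁺ still has 4 valence electrons; Si⁺ still has 3 valence electrons; Be⁺ still has 1 valence electron; B⁺ still has 2 valence electrons.
All are still removing valence electrons, so compare the +1 ions as you would atoms: IE_2 generally rises across a period (higher Z_eff) and falls down a group (larger shell), subject to the usual subshell exceptions.
Valence configurations: Ca⁺ [Ar]4s¹, N⁺ [He]2s²2p², Si⁺ [Ne]3s²3p¹, Be⁺ [He]2s¹, B⁺ [He]2s².
Tabulated IE_2 (kJ/mol): Ca 1145, N 2856, Si 1577, Be 1757, B 2427.
Overall IE_2 order: Ca < Si < Be < B < N.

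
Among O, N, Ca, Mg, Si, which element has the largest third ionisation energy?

Mg

After 2 electrons have been removed, what remains? O²⁺ still has 4 valence electrons; N²⁺ still has 3 valence electrons; Ca²⁺ is the bare [Ar] core; Mg²⁺ is the bare [Ne] core; Si²⁺ still has 2 valence electrons.
Usually core removal costs more than valence removal, but here the competition is close: a tightly held n=2 valence electron can cost more to remove than an n=3 core electron, so the actual values have to decide it.
Valence configurations: O²⁺ [He]2s²2p², N²⁺ [He]2s²2p¹, Si²⁺ [Ne]3s².
Tabulated IE_3 (kJ/mol): O 5300, N 4578, Ca 4912, Mg 7733, Si 3232.
Putting it together, IE_3: Si < N < Ca < O < Mg.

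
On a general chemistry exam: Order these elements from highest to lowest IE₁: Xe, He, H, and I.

Removing the outermost electron gets harder across a period and easier down a group.
Here both period and group differ, so the two effects have to be weighed against each other.
Xe > I: both are in period 5; the period trend gives Xe the larger value.
H > Xe: the two effects oppose for this pair; the down-group effect wins (1312 vs 1170 kJ/mol).
He > H: He lies to the right of H in period 1, so the across-period effect alone puts He higher.
Tabulated first ionization energy (kJ/mol): H 1312, He 2372, I 1008, Xe 1170.
So from highest to lowest: He > H > Xe > I.

He > H > Xe > I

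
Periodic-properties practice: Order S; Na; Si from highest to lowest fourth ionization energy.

Na > S > Si

IE_4 is the cost of taking one more electron from the +3 cation: S³⁺ still has 3 valence electrons; Na³⁺ is already 2 electrons into the core; Si³⁺ still has 1 valence electron.
Breaking into a closed-shell core is much more expensive than removing a leftover valence electron — Na has the largest IE_4 here.
Valence configurations: S³⁺ [Ne]3s²3p¹, Si³⁺ [Ne]3s¹.
The numbers (kJ/mol): S 4556, Na 9543, Si 4356.
So the fourth ionization energies run Si < S < Na.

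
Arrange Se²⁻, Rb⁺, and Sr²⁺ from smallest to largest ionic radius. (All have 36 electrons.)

All of these have 36 electrons, so size is governed by nuclear charge alone: the more protons, the stronger the pull on the same electron cloud, and the smaller the ion.
Nuclear charges: Sr²⁺ (Z=38), Rb⁺ (Z=37), Se²⁻ (Z=34).
Smallest to largest: Sr²⁺ < Rb⁺ < Se²⁻.

Sr²⁺ < Rb⁺ < Se²⁻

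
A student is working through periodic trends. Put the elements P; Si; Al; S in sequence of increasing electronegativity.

Al < Si < P < S

EN rises left→right (higher Z_eff, smaller atoms) and falls top→bottom (larger, more shielded atoms).
All lie in period 3, so electronegativity increases left to right.
So from lowest to highest: Al < Si < P < S.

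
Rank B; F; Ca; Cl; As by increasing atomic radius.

F < B < Cl < As < Ca

B is in period 2, group 13; F is in period 2, group 17; Cl is in period 3, group 17; Ca is in period 4, group 2; As is in period 4, group 15.
Across a period the added protons contract the valence shell; down a group each new principal shell makes the atom larger.
These span different periods and groups, so the two trends combine.
B > F: B lies to the left of F in period 2, so the across-period effect alone puts B larger.
Cl > B: the two effects oppose for this pair; the down-group effect wins (99 vs 85 pm).
As > Cl: both effects reinforce here, so As is clearly the larger of the two.
Ca > As: both are in period 4; the period trend gives Ca the larger value.
Approximate values (pm): B 85, F 64, Cl 99, Ca 171, As 121.
So from smallest to largest: F < B < Cl < As < Ca.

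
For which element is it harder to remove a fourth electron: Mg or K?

Mg

After 3 electrons have been removed, what remains? Mg³⁺ is already 1 electron into the core; K³⁺ is already 2 electrons into the core.
All of these are removing an electron from a noble-gas core or deeper; the smaller core (lower principal quantum number) is held far more tightly, and within a period the higher nuclear charge binds the same core more tightly.
Approximate IE_4 values (kJ/mol): Mg 10543, K 5877.
Overall IE_4 order: K < Mg.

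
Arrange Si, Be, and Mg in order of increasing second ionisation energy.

After 1 electron has been removed, what remains? Si⁺ still has 3 valence electrons; Be⁺ still has 1 valence electron; Mg⁺ still has 1 valence electron.
All are still removing valence electrons, so compare the +1 ions as you would atoms: IE_2 generally rises across a period (higher Z_eff) and falls down a group (larger shell), subject to the usual subshell exceptions.
Valence configurations: Si⁺ [Ne]3s²3p¹, Be⁺ [He]2s¹, Mg⁺ [Ne]3s¹.
Approximate IE_2 values (kJ/mol): Si 1577, Be 1757, Mg 1451.
So the second ionization energies run Mg < Si < Be.

Mg, Si, Be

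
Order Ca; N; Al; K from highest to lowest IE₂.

IE_2 is the cost of taking one more electron from the +1 cation: Ca⁺ still has 1 valence electron; N⁺ still has 4 valence electrons; Al⁺ still has 2 valence electrons; K⁺ is the bare [Ar] core.
Breaking into a closed-shell core is much more expensive than removing a leftover valence electron — K has the largest IE_2 here.
Valence configurations: Ca⁺ [Ar]4s¹, N⁺ [He]2s²2p², Al⁺ [Ne]3s².
Approximate IE_2 values (kJ/mol): Ca 1145, N 2856, Al 1817, K 3052.
So the second ionization energies run Ca < Al < N < K.

K > N > Al > Ca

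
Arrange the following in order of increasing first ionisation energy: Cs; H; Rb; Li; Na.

First ionization energy rises across a period (greater Z_eff holds electrons more tightly) and falls down a group (valence electrons are farther from the nucleus).
All are in group 1, so first ionization energy increases up the group.
So from lowest to highest: Cs < Rb < Na < Li < H.

Cs < Rb < Na < Li < H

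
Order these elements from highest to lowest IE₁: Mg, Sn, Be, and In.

First ionization energy rises across a period (greater Z_eff holds electrons more tightly) and falls down a group (valence electrons are farther from the nucleus).
Here both period and group differ, so the two effects have to be weighed against each other.
Sn > In: Sn lies to the right of In in period 5, so the across-period effect alone puts Sn higher.
Mg > Sn: period and group pull opposite ways; the down-group shift dominates (738 vs 709 kJ/mol).
Be > Mg: they share group 2; the group trend gives Be the larger value.
Tabulated first ionization energy (kJ/mol): Be 900, Mg 738, In 558, Sn 709.
So from highest to lowest: Be > Mg > Sn > In.

Be, Mg, Sn, In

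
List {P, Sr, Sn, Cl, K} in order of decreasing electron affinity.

Cl > Sn > P > K > Sr

P is in period 3, group 15; Cl is in period 3, group 17; K is in period 4, group 1; Sr is in period 5, group 2; Sn is in period 5, group 14.
Atoms with high Z_eff and room in the valence shell (especially the halogens) have the most exothermic electron affinities.
These span different periods and groups, so the two trends combine.
K > Sr: the two effects oppose for this pair; the down-group effect wins (48 vs 5 kJ/mol).
P > K: relative to K, both the across-period and down-group shifts push P's electron affinity up.
Sn > P: this pair runs against the simple trend — see the exception note.
Cl > Sn: relative to Sn, both the across-period and down-group shifts push Cl's electron affinity up.
Note the exception: Sn has a higher electron affinity than P, contrary to the simple trend — adding an electron to P's half-filled np³ subshell costs electron-pairing energy.
For reference (kJ/mol): P 72, Cl 349, K 48, Sr 5, Sn 107.
So from highest to lowest: Cl > Sn > P > K > Sr.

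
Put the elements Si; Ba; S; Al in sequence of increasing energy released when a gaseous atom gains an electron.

Al is in period 3, group 13; Si is in period 3, group 14; S is in period 3, group 16; Ba is in period 6, group 2.
Adding an electron releases more energy for atoms nearer the top right (short of the noble gases).
Here both period and group differ, so the two effects have to be weighed against each other.
Al > Ba: both effects reinforce here, so Al is clearly the higher of the two.
Si > Al: Si lies to the right of Al in period 3, so the across-period effect alone puts Si higher.
S > Si: both are in period 3; the period trend gives S the larger value.
Approximate values (kJ/mol): Al 42, Si 134, S 200, Ba 14.
So from lowest to highest: Ba < Al < Si < S.

Ba, Al, Si, S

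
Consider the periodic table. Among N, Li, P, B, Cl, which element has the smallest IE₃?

P

IE_3 is the cost of taking one more electron from the +2 cation: N²⁺ still has 3 valence electrons; Li²⁺ is already 1 electron into the core; P²⁺ still has 3 valence electrons; B²⁺ still has 1 valence electron; Cl²⁺ still has 5 valence electrons.
Breaking into a closed-shell core is much more expensive than removing a leftover valence electron — Li has the largest IE_3 here.
Valence configurations: N²⁺ [He]2s²2p¹, P²⁺ [Ne]3s²3p¹, B²⁺ [He]2s¹, Cl²⁺ [Ne]3s²3p³.
Tabulated IE_3 (kJ/mol): N 4578, Li 11815, P 2914, B 3660, Cl 3822.
So the third ionization energies run P < B < Cl < N < Li.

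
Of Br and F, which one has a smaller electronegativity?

Br

EN rises left→right (higher Z_eff, smaller atoms) and falls top→bottom (larger, more shielded atoms).
All are in group 17, so electronegativity increases up the group.
So Br has the smaller electronegativity (Br < F).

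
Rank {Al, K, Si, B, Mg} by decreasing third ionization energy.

After 2 electrons have been removed, what remains? Al²⁺ still has 1 valence electron; K²⁺ is already 1 electron into the core; Si²⁺ still has 2 valence electrons; B²⁺ still has 1 valence electron; Mg²⁺ is the bare [Ne] core.
Pulling an electron out of a noble-gas core costs far more than removing a remaining valence electron, so K and Mg sit at the high end of IE_3.
Valence configurations: Al²⁺ [Ne]3s¹, Si²⁺ [Ne]3s², B²⁺ [He]2s¹.
Approximate IE_3 values (kJ/mol): Al 2745, K 4420, Si 3232, B 3660, Mg 7733.
Putting it together, IE_3: Al < Si < B < K < Mg.

Mg > K > B > Si > Al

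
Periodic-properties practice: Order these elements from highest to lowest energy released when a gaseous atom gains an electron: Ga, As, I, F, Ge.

F > I > Ge > As > Ga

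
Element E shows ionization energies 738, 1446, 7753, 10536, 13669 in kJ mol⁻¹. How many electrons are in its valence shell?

Look for the largest jump between consecutive ionization energies: IE3/IE2 ≈ 5.4, far larger than any earlier ratio.
That jump marks the point where a core electron is being removed. So the atom has 2 valence electrons.

2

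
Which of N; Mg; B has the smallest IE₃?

B

After 2 electrons have been removed, what remains? N²⁺ still has 3 valence electrons; Mg²⁺ is the bare [Ne] core; B²⁺ still has 1 valence electron.
Pulling an electron out of a noble-gas core costs far more than removing a remaining valence electron, so Mg sits at the high end of IE_3.
Valence configurations: N²⁺ [He]2s²2p¹, B²⁺ [He]2s¹.
The numbers (kJ/mol): N 4578, Mg 7733, B 3660.
Overall IE_3 order: B < N < Mg.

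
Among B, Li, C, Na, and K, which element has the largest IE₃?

Li

The third ionization energy removes an electron from the +2 ion. For each element: B²⁺ still has 1 valence electron; Li²⁺ is already 1 electron into the core; C²⁺ still has 2 valence electrons; Na²⁺ is already 1 electron into the core; K²⁺ is already 1 electron into the core.
Usually core removal costs more than valence removal, but here the competition is close: a tightly held n=2 valence electron can cost more to remove than an n=3 core electron, so the actual values have to decide it.
Valence configurations: B²⁺ [He]2s¹, C²⁺ [He]2s².
The numbers (kJ/mol): B 3660, Li 11815, C 4620, Na 6910, K 4420.
Hence IE_3: B < K < C < Na < Li.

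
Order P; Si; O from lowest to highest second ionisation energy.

Si < P < O

The second ionization energy removes an electron from the +1 ion. For each element: P⁺ still has 4 valence electrons; Si⁺ still has 3 valence electrons; O⁺ still has 5 valence electrons.
All are still removing valence electrons, so compare the +1 ions as you would atoms: IE_2 generally rises across a period (higher Z_eff) and falls down a group (larger shell), subject to the usual subshell exceptions.
Valence configurations: P⁺ [Ne]3s²3p², Si⁺ [Ne]3s²3p¹, O⁺ [He]2s²2p³.
Tabulated IE_2 (kJ/mol): P 1907, Si 1577, O 3388.
So the second ionization energies run Si < P < O.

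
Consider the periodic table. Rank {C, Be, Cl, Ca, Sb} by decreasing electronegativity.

Be is in period 2, group 2; C is in period 2, group 14; Cl is in period 3, group 17; Ca is in period 4, group 2; Sb is in period 5, group 15.
Electronegativity increases across a period and decreases down a group, tracking effective nuclear charge and atomic size.
Here both period and group differ, so the two effects have to be weighed against each other.
Be > Ca: Be sits above Ca in group 2, so the down-group effect alone puts Be higher.
Sb > Be: period and group pull opposite ways; the across-period shift dominates (2.05 vs 1.57).
C > Sb: period and group pull opposite ways; the down-group shift dominates (2.55 vs 2.05).
Cl > C: period and group pull opposite ways; the across-period shift dominates (3.16 vs 2.55).
Tabulated electronegativity (Pauling): Be 1.57, C 2.55, Cl 3.16, Ca 1.00, Sb 2.05.
So from highest to lowest: Cl > C > Sb > Be > Ca.

Cl, C, Sb, Be, Ca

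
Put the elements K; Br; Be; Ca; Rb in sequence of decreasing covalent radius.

Rb > K > Ca > Br > Be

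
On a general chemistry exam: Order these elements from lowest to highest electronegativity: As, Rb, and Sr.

Rb < Sr < As

As is in period 4, group 15; Rb is in period 5, group 1; Sr is in period 5, group 2.
Atoms toward the upper right of the periodic table pull bonding electrons most strongly.
Here both period and group differ, so the two effects have to be weighed against each other.
Sr > Rb: Sr lies to the right of Rb in period 5, so the across-period effect alone puts Sr higher.
As > Sr: relative to Sr, both the across-period and down-group shifts push As's electronegativity up.
For reference (Pauling): As 2.18, Rb 0.82, Sr 0.95.
So from lowest to highest: Rb < Sr < As.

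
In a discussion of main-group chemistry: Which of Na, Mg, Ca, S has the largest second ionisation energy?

Na

Consider each +1 ion: Na⁺ is the bare [Ne] core; Mg⁺ still has 1 valence electron; Ca⁺ still has 1 valence electron; S⁺ still has 5 valence electrons.
Breaking into a closed-shell core is much more expensive than removing a leftover valence electron — Na has the largest IE_2 here.
Valence configurations: Mg⁺ [Ne]3s¹, Ca⁺ [Ar]4s¹, S⁺ [Ne]3s²3p³.
The numbers (kJ/mol): Na 4562, Mg 1451, Ca 1145, S 2252.
So the second ionization energies run Ca < Mg < S < Na.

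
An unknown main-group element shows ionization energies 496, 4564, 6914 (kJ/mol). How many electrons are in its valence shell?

Look for the largest jump between consecutive ionization energies: IE2/IE1 ≈ 9.2, far larger than any earlier ratio.
That jump marks the point where a core electron is being removed. So the atom has 1 valence electron.

1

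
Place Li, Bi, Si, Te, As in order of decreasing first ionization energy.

As > Te > Si > Bi > Li

Li is in period 2, group 1; Si is in period 3, group 14; As is in period 4, group 15; Te is in period 5, group 16; Bi is in period 6, group 15.
Removing the outermost electron gets harder across a period and easier down a group.
Here both period and group differ, so the two effects have to be weighed against each other.
Bi > Li: period and group pull opposite ways; the across-period shift dominates (703 vs 520 kJ/mol).
Si > Bi: period and group pull opposite ways; the down-group shift dominates (786 vs 703 kJ/mol).
Te > Si: period and group pull opposite ways; the across-period shift dominates (869 vs 786 kJ/mol).
As > Te: the two effects oppose for this pair; the down-group effect wins (947 vs 869 kJ/mol).
Tabulated first ionization energy (kJ/mol): Li 520, Si 786, As 947, Te 869, Bi 703.
So from highest to lowest: As > Te > Si > Bi > Li.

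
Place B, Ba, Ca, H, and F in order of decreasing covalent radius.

H is in period 1, group 1; B is in period 2, group 13; F is in period 2, group 17; Ca is in period 4, group 2; Ba is in period 6, group 2.
Atomic radius shrinks across a period as nuclear charge pulls the same shell inward, and grows down a group as new shells are added.
These span different periods and groups, so the two trends combine.
F > H: the two effects oppose for this pair; the down-group effect wins (64 vs 32 pm).
B > F: both are in period 2; the period trend gives B the larger value.
Ca > B: relative to B, both the across-period and down-group shifts push Ca's atomic radius up.
Ba > Ca: they share group 2; the group trend gives Ba the larger value.
For reference (pm): H 32, B 85, F 64, Ca 171, Ba 196.
So from largest to smallest: Ba > Ca > B > F > H.

Ba > Ca > B > F > H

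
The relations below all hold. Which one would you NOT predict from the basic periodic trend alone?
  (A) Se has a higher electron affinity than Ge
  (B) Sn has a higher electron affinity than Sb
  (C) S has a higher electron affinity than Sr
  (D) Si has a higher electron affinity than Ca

The general trend: electron affinity increases across a period and decreases down a group.
(A) Se (period 4, group 16) vs Ge (period 4, group 14): the stated order agrees with the simple trend.
(B) Sn (period 5, group 14) vs Sb (period 5, group 15): the stated order contradicts the simple trend.
(C) S (period 3, group 16) vs Sr (period 5, group 2): the stated order agrees with the simple trend.
(D) Si (period 3, group 14) vs Ca (period 4, group 2): the stated order agrees with the simple trend.
The exception is (B): adding an electron to Sb's half-filled 5p³ is unfavourable, so Sn has the more exothermic EA.

(B)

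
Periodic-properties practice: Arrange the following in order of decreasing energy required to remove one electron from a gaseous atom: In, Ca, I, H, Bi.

H is in period 1, group 1; Ca is in period 4, group 2; In is in period 5, group 13; I is in period 5, group 17; Bi is in period 6, group 15.
Across a period the outer electron is held more tightly (higher IE₁); down a group it sits in a higher shell, more shielded, and comes off more easily.
Neither a single period nor a single group — weigh both effects.
Ca > In: the two effects oppose for this pair; the down-group effect wins (590 vs 558 kJ/mol).
Bi > Ca: period and group pull opposite ways; the across-period shift dominates (703 vs 590 kJ/mol).
I > Bi: both effects reinforce here, so I is clearly the higher of the two.
H > I: the two effects oppose for this pair; the down-group effect wins (1312 vs 1008 kJ/mol).
For reference (kJ/mol): H 1312, Ca 590, In 558, I 1008, Bi 703.
So from highest to lowest: H > I > Bi > Ca > In.

H > I > Bi > Ca > In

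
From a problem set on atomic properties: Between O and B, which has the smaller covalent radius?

Radius decreases left→right (rising Z_eff, same n) and increases top→bottom (higher n).
All lie in period 2, so atomic radius increases right to left.
So O has the smaller covalent radius (O < B).

O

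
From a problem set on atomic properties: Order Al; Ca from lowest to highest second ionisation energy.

After 1 electron has been removed, what remains? Al⁺ still has 2 valence electrons; Ca⁺ still has 1 valence electron.
All are still removing valence electrons, so compare the +1 ions as you would atoms: IE_2 generally rises across a period (higher Z_eff) and falls down a group (larger shell), subject to the usual subshell exceptions.
Valence configurations: Al⁺ [Ne]3s², Ca⁺ [Ar]4s¹.
The numbers (kJ/mol): Al 1817, Ca 1145.
Overall IE_2 order: Ca < Al.

Ca < Al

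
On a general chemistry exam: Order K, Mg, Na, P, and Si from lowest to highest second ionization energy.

IE_2 is the cost of taking one more electron from the +1 cation: K⁺ is the bare [Ar] core; Mg⁺ still has 1 valence electron; Na⁺ is the bare [Ne] core; P⁺ still has 4 valence electrons; Si⁺ still has 3 valence electrons.
Pulling an electron out of a noble-gas core costs far more than removing a remaining valence electron, so K and Na sit at the high end of IE_2.
Valence configurations: Mg⁺ [Ne]3s¹, P⁺ [Ne]3s²3p², Si⁺ [Ne]3s²3p¹.
Approximate IE_2 values (kJ/mol): K 3052, Mg 1451, Na 4562, P 1907, Si 1577.
Putting it together, IE_2: Mg < Si < P < K < Na.

Mg, Si, P, K, Na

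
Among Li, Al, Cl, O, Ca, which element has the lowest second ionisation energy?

IE_2 is the cost of taking one more electron from the +1 cation: Li⁺ is the bare [He] core; Al⁺ still has 2 valence electrons; Cl⁺ still has 6 valence electrons; O⁺ still has 5 valence electrons; Ca⁺ still has 1 valence electron.
Pulling an electron out of a noble-gas core costs far more than removing a remaining valence electron, so Li sits at the high end of IE_2.
Valence configurations: Al⁺ [Ne]3s², Cl⁺ [Ne]3s²3p⁴, O⁺ [He]2s²2p³, Ca⁺ [Ar]4s¹.
The numbers (kJ/mol): Li 7298, Al 1817, Cl 2298, O 3388, Ca 1145.
Putting it together, IE_2: Ca < Al < Cl < O < Li.

Ca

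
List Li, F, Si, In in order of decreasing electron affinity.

F, Si, Li, In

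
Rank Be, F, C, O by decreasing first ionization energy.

Be is in period 2, group 2; C is in period 2, group 14; O is in period 2, group 16; F is in period 2, group 17.
First ionization energy rises across a period (greater Z_eff holds electrons more tightly) and falls down a group (valence electrons are farther from the nucleus).
All lie in period 2, so first ionization energy increases left to right.
So from highest to lowest: F > O > C > Be.

F, O, C, Be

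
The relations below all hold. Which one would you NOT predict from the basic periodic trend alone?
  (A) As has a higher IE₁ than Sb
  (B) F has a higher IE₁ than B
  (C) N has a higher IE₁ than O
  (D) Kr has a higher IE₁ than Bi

(C)

The general trend: IE₁ increases across a period and decreases down a group.
(A) As (period 4, group 15) vs Sb (period 5, group 15): the stated order agrees with the simple trend.
(B) F (period 2, group 17) vs B (period 2, group 13): the stated order agrees with the simple trend.
(C) N (period 2, group 15) vs O (period 2, group 16): the stated order contradicts the simple trend.
(D) Kr (period 4, group 18) vs Bi (period 6, group 15): the stated order agrees with the simple trend.
The exception is (C): pairing an electron in O's 2p⁴ costs repulsion energy, so O ionizes more easily than half-filled N (2p³).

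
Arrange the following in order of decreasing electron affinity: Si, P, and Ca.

Si, P, Ca

Si is in period 3, group 14; P is in period 3, group 15; Ca is in period 4, group 2.
Adding an electron releases more energy for atoms nearer the top right (short of the noble gases).
Here both period and group differ, so the two effects have to be weighed against each other.
P > Ca: both effects reinforce here, so P is clearly the higher of the two.
Si > P: this pair runs against the simple trend — see the exception note.
Note the exception: Si has a higher electron affinity than P, contrary to the simple trend — adding an electron to P's half-filled 3p³ is unfavourable, so Si (3p²) has the more exothermic EA.
For reference (kJ/mol): Si 134, P 72, Ca 2.
So from highest to lowest: Si > P > Ca.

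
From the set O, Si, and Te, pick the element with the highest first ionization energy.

O is in period 2, group 16; Si is in period 3, group 14; Te is in period 5, group 16.
Removing the outermost electron gets harder across a period and easier down a group.
These span different periods and groups, so the two trends combine.
Te > Si: period and group pull opposite ways; the across-period shift dominates (869 vs 786 kJ/mol).
O > Te: they share group 16; the group trend gives O the larger value.
Approximate values (kJ/mol): O 1314, Si 786, Te 869.
The highest first ionization energy among these belongs to O.

O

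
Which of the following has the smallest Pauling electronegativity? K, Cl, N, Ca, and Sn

N is in period 2, group 15; Cl is in period 3, group 17; K is in period 4, group 1; Ca is in period 4, group 2; Sn is in period 5, group 14.
EN rises left→right (higher Z_eff, smaller atoms) and falls top→bottom (larger, more shielded atoms).
These span different periods and groups, so the two trends combine.
Ca > K: Ca lies to the right of K in period 4, so the across-period effect alone puts Ca higher.
Sn > Ca: the two effects oppose for this pair; the across-period effect wins (1.96 vs 1.00).
N > Sn: relative to Sn, both the across-period and down-group shifts push N's electronegativity up.
Cl > N: the two effects oppose for this pair; the across-period effect wins (3.16 vs 3.04).
Approximate values (Pauling): N 3.04, Cl 3.16, K 0.82, Ca 1.00, Sn 1.96.
The smallest Pauling electronegativity among these belongs to K.

K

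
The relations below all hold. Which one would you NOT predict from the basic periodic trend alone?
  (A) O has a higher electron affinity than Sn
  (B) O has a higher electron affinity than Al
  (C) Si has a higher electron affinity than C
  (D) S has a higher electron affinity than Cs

The general trend: electron affinity increases across a period and decreases down a group.
(A) O (period 2, group 16) vs Sn (period 5, group 14): the stated order agrees with the simple trend.
(B) O (period 2, group 16) vs Al (period 3, group 13): the stated order agrees with the simple trend.
(C) Si (period 3, group 14) vs C (period 2, group 14): the stated order contradicts the simple trend.
(D) S (period 3, group 16) vs Cs (period 6, group 1): the stated order agrees with the simple trend.
The exception is (C): Si's larger, more diffuse 3p orbitals accept an added electron slightly more readily than C's compact 2p.

(C)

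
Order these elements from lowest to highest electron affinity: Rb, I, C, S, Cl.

Rb < C < S < I < Cl

C is in period 2, group 14; S is in period 3, group 16; Cl is in period 3, group 17; Rb is in period 5, group 1; I is in period 5, group 17.
Adding an electron releases more energy for atoms nearer the top right (short of the noble gases).
These span different periods and groups, so the two trends combine.
C > Rb: both effects reinforce here, so C is clearly the higher of the two.
S > C: the two effects oppose for this pair; the across-period effect wins (200 vs 122 kJ/mol).
I > S: the two effects oppose for this pair; the across-period effect wins (295 vs 200 kJ/mol).
Cl > I: they share group 17; the group trend gives Cl the larger value.
Approximate values (kJ/mol): C 122, S 200, Cl 349, Rb 47, I 295.
So from lowest to highest: Rb < C < S < I < Cl.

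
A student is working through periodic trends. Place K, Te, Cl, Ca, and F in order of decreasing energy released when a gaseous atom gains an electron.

Cl > F > Te > K > Ca

F is in period 2, group 17; Cl is in period 3, group 17; K is in period 4, group 1; Ca is in period 4, group 2; Te is in period 5, group 16.
Adding an electron releases more energy for atoms nearer the top right (short of the noble gases).
Here both period and group differ, so the two effects have to be weighed against each other.
K > Ca: this pair runs against the simple trend — see the exception note.
Te > K: the two effects oppose for this pair; the across-period effect wins (190 vs 48 kJ/mol).
F > Te: relative to Te, both the across-period and down-group shifts push F's electron affinity up.
Cl > F: this pair runs against the simple trend — see the exception note.
Note the exception: K has a higher electron affinity than Ca, contrary to the simple trend — adding an electron to Ca (ns²) has to open a new, higher-energy np subshell, which is unfavourable.
Note the exception: Cl has a higher electron affinity than F, contrary to the simple trend — F's small 2p subshell makes the incoming electron feel strong e⁻–e⁻ repulsion, so Cl actually releases more energy on gaining an electron.
Approximate values (kJ/mol): F 328, Cl 349, K 48, Ca 2, Te 190.
So from highest to lowest: Cl > F > Te > K > Ca.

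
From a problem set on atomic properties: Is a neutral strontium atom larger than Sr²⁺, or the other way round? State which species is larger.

Forming Sr²⁺ removes 2 electrons from Sr. Fewer electrons for the same nuclear charge means less shielding and a higher Z_eff on the remaining electrons, and for main-group metals the entire outer shell is lost.
A cation is smaller than its parent atom: Sr²⁺ < Sr.

Sr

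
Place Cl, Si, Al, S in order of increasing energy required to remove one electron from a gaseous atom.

Al, Si, S, Cl

Al is in period 3, group 13; Si is in period 3, group 14; S is in period 3, group 16; Cl is in period 3, group 17.
First ionization energy rises across a period (greater Z_eff holds electrons more tightly) and falls down a group (valence electrons are farther from the nucleus).
All lie in period 3, so first ionization energy increases left to right.
So from lowest to highest: Al < Si < S < Cl.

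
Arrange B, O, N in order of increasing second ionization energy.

B < N < O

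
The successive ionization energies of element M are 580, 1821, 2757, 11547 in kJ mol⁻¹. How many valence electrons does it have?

Look for the largest jump between consecutive ionization energies: IE4/IE3 ≈ 4.2, far larger than any earlier ratio.
That jump marks the point where a core electron is being removed. So the atom has 3 valence electrons.

3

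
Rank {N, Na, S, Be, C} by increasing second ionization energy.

Be, S, C, N, Na

The second ionization energy removes an electron from the +1 ion. For each element: N⁺ still has 4 valence electrons; Na⁺ is the bare [Ne] core; S⁺ still has 5 valence electrons; Be⁺ still has 1 valence electron; C⁺ still has 3 valence electrons.
Pulling an electron out of a noble-gas core costs far more than removing a remaining valence electron, so Na sits at the high end of IE_2.
Valence configurations: N⁺ [He]2s²2p², S⁺ [Ne]3s²3p³, Be⁺ [He]2s¹, C⁺ [He]2s²2p¹.
Approximate IE_2 values (kJ/mol): N 2856, Na 4562, S 2252, Be 1757, C 2353.
Overall IE_2 order: Be < S < C < N < Na.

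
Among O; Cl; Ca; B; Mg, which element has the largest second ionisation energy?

O

Consider each +1 ion: O⁺ still has 5 valence electrons; Cl⁺ still has 6 valence electrons; Ca⁺ still has 1 valence electron; B⁺ still has 2 valence electrons; Mg⁺ still has 1 valence electron.
All are still removing valence electrons, so compare the +1 ions as you would atoms: IE_2 generally rises across a period (higher Z_eff) and falls down a group (larger shell), subject to the usual subshell exceptions.
Valence configurations: O⁺ [He]2s²2p³, Cl⁺ [Ne]3s²3p⁴, Ca⁺ [Ar]4s¹, B⁺ [He]2s², Mg⁺ [Ne]3s¹.
Approximate IE_2 values (kJ/mol): O 3388, Cl 2298, Ca 1145, B 2427, Mg 1451.
So the second ionization energies run Ca < Mg < Cl < B < O.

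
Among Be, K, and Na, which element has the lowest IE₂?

The second ionization energy removes an electron from the +1 ion. For each element: Be⁺ still has 1 valence electron; K⁺ is the bare [Ar] core; Na⁺ is the bare [Ne] core.
Core electrons are held far more tightly than valence electrons, so K and Na top the IE_2 order.
Tabulated IE_2 (kJ/mol): Be 1757, K 3052, Na 4562.
Overall IE_2 order: Be < K < Na.

Be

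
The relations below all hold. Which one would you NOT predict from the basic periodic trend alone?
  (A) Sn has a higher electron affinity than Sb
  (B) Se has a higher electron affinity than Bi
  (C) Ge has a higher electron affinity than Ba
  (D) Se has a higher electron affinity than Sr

(A)

The general trend: electron affinity increases across a period and decreases down a group.
(A) Sn (period 5, group 14) vs Sb (period 5, group 15): the stated order contradicts the simple trend.
(B) Se (period 4, group 16) vs Bi (period 6, group 15): the stated order agrees with the simple trend.
(C) Ge (period 4, group 14) vs Ba (period 6, group 2): the stated order agrees with the simple trend.
(D) Se (period 4, group 16) vs Sr (period 5, group 2): the stated order agrees with the simple trend.
The exception is (A): adding an electron to Sb's half-filled 5p³ is unfavourable, so Sn has the more exothermic EA.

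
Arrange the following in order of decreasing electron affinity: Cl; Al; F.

F is in period 2, group 17; Al is in period 3, group 13; Cl is in period 3, group 17.
Atoms with high Z_eff and room in the valence shell (especially the halogens) have the most exothermic electron affinities.
These span different periods and groups, so the two trends combine.
F > Al: both effects reinforce here, so F is clearly the higher of the two.
Cl > F: this pair runs against the simple trend — see the exception note.
Note the exception: Cl has a higher electron affinity than F, contrary to the simple trend — F's small 2p subshell makes the incoming electron feel strong e⁻–e⁻ repulsion, so Cl actually releases more energy on gaining an electron.
Tabulated electron affinity (kJ/mol): F 328, Al 42, Cl 349.
So from highest to lowest: Cl > F > Al.

Cl > F > Al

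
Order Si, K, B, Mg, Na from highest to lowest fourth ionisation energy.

IE_4 is the cost of taking one more electron from the +3 cation: Si³⁺ still has 1 valence electron; K³⁺ is already 2 electrons into the core; B³⁺ is the bare [He] core; Mg³⁺ is already 1 electron into the core; Na³⁺ is already 2 electrons into the core.
Core electrons are held far more tightly than valence electrons, so K, Na, Mg and B top the IE_4 order.
The numbers (kJ/mol): Si 4356, K 5877, B 25026, Mg 10543, Na 9543.
Putting it together, IE_4: Si < K < Na < Mg < B.

B > Mg > Na > K > Si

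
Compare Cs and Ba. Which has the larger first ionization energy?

Across a period the outer electron is held more tightly (higher IE₁); down a group it sits in a higher shell, more shielded, and comes off more easily.
All lie in period 6, so first ionization energy increases left to right.
So Ba has the larger first ionization energy (Ba > Cs).

Ba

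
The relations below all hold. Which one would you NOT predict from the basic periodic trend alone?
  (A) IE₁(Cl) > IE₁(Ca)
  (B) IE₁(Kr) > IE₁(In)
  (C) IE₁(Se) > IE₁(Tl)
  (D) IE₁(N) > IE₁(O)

The general trend: IE₁ increases across a period and decreases down a group.
(A) Cl (period 3, group 17) vs Ca (period 4, group 2): the stated order agrees with the simple trend.
(B) Kr (period 4, group 18) vs In (period 5, group 13): the stated order agrees with the simple trend.
(C) Se (period 4, group 16) vs Tl (period 6, group 13): the stated order agrees with the simple trend.
(D) N (period 2, group 15) vs O (period 2, group 16): the stated order contradicts the simple trend.
The exception is (D): pairing an electron in O's 2p⁴ costs repulsion energy, so O ionizes more easily than half-filled N (2p³).

(D)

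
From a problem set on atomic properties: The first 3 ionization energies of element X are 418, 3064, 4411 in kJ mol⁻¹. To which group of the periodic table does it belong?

Look for the largest jump between consecutive ionization energies: IE2/IE1 ≈ 7.3, far larger than any earlier ratio.
That jump marks the point where a core electron is being removed. So the atom has 1 valence electron.
A main-group element with 1 valence electron is in group 1.

Group 1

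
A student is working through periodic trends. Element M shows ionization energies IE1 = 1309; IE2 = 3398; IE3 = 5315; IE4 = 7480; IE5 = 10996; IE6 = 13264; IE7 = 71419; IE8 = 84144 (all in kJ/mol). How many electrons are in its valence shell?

6

Look for the largest jump between consecutive ionization energies: IE7/IE6 ≈ 5.4, far larger than any earlier ratio.
That jump marks the point where a core electron is being removed. So the atom has 6 valence electrons.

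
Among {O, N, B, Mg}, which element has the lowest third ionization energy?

IE_3 is the cost of taking one more electron from the +2 cation: O²⁺ still has 4 valence electrons; N²⁺ still has 3 valence electrons; B²⁺ still has 1 valence electron; Mg²⁺ is the bare [Ne] core.
Core electrons are held far more tightly than valence electrons, so Mg tops the IE_3 order.
Valence configurations: O²⁺ [He]2s²2p², N²⁺ [He]2s²2p¹, B²⁺ [He]2s¹.
The numbers (kJ/mol): O 5300, N 4578, B 3660, Mg 7733.
So the third ionization energies run B < N < O < Mg.

B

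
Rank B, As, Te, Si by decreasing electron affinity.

Te > Si > As > B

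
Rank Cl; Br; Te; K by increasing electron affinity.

K, Te, Br, Cl

Electron affinity generally becomes more exothermic across a period toward the halogens and less exothermic down a group.
Here both period and group differ, so the two effects have to be weighed against each other.
Te > K: period and group pull opposite ways; the across-period shift dominates (190 vs 48 kJ/mol).
Br > Te: relative to Te, both the across-period and down-group shifts push Br's electron affinity up.
Cl > Br: they share group 17; the group trend gives Cl the larger value.
Approximate values (kJ/mol): Cl 349, K 48, Br 325, Te 190.
So from lowest to highest: K < Te < Br < Cl.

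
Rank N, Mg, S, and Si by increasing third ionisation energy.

IE_3 is the cost of taking one more electron from the +2 cation: N²⁺ still has 3 valence electrons; Mg²⁺ is the bare [Ne] core; S²⁺ still has 4 valence electrons; Si²⁺ still has 2 valence electrons.
Core electrons are held far more tightly than valence electrons, so Mg tops the IE_3 order.
Valence configurations: N²⁺ [He]2s²2p¹, S²⁺ [Ne]3s²3p², Si²⁺ [Ne]3s².
The numbers (kJ/mol): N 4578, Mg 7733, S 3357, Si 3232.
Overall IE_3 order: Si < S < N < Mg.

Si < S < N < Mg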